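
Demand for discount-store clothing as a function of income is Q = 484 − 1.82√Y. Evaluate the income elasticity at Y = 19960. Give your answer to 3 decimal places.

At Y = 19960: Q = 226.871.
dQ/dY = -1.82/(2√Y) = -0.00644112 at this income.
η = (dQ/dY)·(Y/Q) = -0.00644112 × (19960/226.871) = -0.567.

-0.567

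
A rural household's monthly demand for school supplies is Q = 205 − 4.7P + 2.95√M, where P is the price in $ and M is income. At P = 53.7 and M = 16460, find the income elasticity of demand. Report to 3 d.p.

0.572

At P = 53.7, M = 16460: Q = 331.085.
Holding P constant, ∂Q/∂M = 2.95/(2√M) = 0.0114968.
η_M = (∂Q/∂M)·(M/Q) = 0.0114968 × (16460/331.085) = 0.572.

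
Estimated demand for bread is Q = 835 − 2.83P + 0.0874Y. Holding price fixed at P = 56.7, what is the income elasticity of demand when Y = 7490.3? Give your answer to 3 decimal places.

At P = 56.7, Y = 7490.3: Q = 1329.191.
Holding P constant, ∂Q/∂Y = 0.0874.
η_Y = (∂Q/∂Y)·(Y/Q) = 0.0874 × (7490.3/1329.191) = 0.493.

0.493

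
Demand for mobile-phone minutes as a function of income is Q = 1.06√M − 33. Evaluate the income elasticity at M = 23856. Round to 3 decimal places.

At M = 23856: Q = 130.721.
dQ/dM = 1.06/(2√M) = 0.00343145 at this income.
η = (dQ/dM)·(M/Q) = 0.00343145 × (23856/130.721) = 0.626.

0.626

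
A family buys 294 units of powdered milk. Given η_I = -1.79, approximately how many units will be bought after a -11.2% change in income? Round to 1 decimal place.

352.9

%ΔQ ≈ η × %ΔI = -1.79 × (-11.2%) = 20.048%.
New Q ≈ 294 × (1 + 0.20048) = 352.9.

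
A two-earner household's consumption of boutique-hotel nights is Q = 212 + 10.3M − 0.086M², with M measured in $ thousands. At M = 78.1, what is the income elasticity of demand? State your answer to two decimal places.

At M = 78.1: Q = 491.8635.
dQ/dM = 10.3 − 0.172M = -3.13320.
η = (dQ/dM)·(M/Q) = -3.13320 × (78.1/491.8635) = -0.50.

-0.50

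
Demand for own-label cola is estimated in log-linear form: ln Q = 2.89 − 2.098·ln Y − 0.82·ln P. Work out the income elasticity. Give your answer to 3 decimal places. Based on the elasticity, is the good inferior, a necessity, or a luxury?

-2.098 (inferior good)

In a log-linear demand, the coefficient on ln Y is the income elasticity.
So η = -2.098.
η < 0 ⇒ inferior good.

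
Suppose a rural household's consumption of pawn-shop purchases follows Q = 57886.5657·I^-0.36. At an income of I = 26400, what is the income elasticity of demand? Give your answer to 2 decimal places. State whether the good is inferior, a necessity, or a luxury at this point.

For Q = A·I^β the income elasticity is constant and equal to β.
Here β = -0.36, so η = -0.36.
Since η < 0, the good is an inferior good.

-0.36 (inferior good)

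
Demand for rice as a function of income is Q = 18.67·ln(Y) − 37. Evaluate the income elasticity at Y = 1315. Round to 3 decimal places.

0.192

At Y = 1315: Q = 97.080.
dQ/dY = 18.67/Y = 0.0141977 at this income.
η = (dQ/dY)·(Y/Q) = 0.0141977 × (1315/97.080) = 0.192.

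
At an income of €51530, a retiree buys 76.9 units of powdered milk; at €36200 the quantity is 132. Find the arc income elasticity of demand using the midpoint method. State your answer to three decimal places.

ΔQ = 132 − 76.9 = 55.1; midpoint Q̄ = (76.9 + 132)/2 = 104.45.
ΔI = 36200 − 51530 = -15330; midpoint Ī = (51530 + 36200)/2 = 43865.
η = (ΔQ/Q̄) ÷ (ΔI/Ī) = (55.1/104.45) ÷ (-15330/43865) = -1.509.

-1.509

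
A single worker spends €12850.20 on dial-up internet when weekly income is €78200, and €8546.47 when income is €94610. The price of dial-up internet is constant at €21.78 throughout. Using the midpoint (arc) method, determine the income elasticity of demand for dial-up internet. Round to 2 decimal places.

With a constant price, Q₁ = 12850.20/21.78 = 590.000 and Q₂ = 8546.47/21.78 = 392.400 (equivalently, work directly with expenditure since P cancels).
Midpoint %ΔQ = (8546.47 − 12850.20)/10698.34 = -0.40228; midpoint %ΔI = (94610 − 78200)/86405 = 0.18992.
η = -0.40228 / 0.18992 = -2.12.

-2.12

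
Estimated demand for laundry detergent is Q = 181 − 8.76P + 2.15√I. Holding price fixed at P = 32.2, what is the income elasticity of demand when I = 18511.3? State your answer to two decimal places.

0.76

At P = 32.2, I = 18511.3: Q = 191.449.
Holding P constant, ∂Q/∂I = 2.15/(2√I) = 0.00790114.
η_I = (∂Q/∂I)·(I/Q) = 0.00790114 × (18511.3/191.449) = 0.76.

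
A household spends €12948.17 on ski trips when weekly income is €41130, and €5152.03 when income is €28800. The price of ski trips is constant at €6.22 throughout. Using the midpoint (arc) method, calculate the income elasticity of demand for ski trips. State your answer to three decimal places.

2.443

With a constant price, Q₁ = 12948.17/6.22 = 2081.699 and Q₂ = 5152.03/6.22 = 828.301 (equivalently, work directly with expenditure since P cancels).
Midpoint %ΔQ = (5152.03 − 12948.17)/9050.10 = -0.86144; midpoint %ΔI = (28800 − 41130)/34965 = -0.35264.
η = -0.86144 / -0.35264 = 2.443.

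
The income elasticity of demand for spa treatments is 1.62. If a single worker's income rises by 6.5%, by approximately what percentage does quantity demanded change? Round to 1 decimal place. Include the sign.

10.5%

%ΔQ ≈ η × %ΔI = 1.62 × 6.5% = 10.5%.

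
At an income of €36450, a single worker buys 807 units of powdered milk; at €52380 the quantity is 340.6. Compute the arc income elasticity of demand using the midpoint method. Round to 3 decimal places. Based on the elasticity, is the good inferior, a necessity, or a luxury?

ΔQ = 340.6 − 807 = -466.4; midpoint Q̄ = (807 + 340.6)/2 = 573.8.
ΔI = 52380 − 36450 = 15930; midpoint Ī = (36450 + 52380)/2 = 44415.
η = (ΔQ/Q̄) ÷ (ΔI/Ī) = (-466.4/573.8) ÷ (15930/44415) = -2.266.
η < 0 ⇒ inferior good.

-2.266 (inferior good)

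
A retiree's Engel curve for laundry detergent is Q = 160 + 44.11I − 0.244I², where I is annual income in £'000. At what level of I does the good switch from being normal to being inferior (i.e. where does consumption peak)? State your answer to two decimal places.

dQ/dI = 44.11 − 0.488I.
The good is inferior where dQ/dI < 0. Setting dQ/dI = 0 gives I = 44.11 / 0.488 = 90.39.

90.39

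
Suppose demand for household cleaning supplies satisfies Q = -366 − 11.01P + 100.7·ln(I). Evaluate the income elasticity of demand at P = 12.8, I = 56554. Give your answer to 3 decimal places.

0.169

At P = 12.8, I = 56554: Q = 595.027.
Holding P constant, ∂Q/∂I = 100.7/I = 0.0017806.
η_I = (∂Q/∂I)·(I/Q) = 0.0017806 × (56554/595.027) = 0.169.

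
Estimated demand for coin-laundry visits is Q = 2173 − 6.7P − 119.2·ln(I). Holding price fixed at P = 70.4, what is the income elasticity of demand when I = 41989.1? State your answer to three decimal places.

At P = 70.4, I = 41989.1: Q = 432.416.
Holding P constant, ∂Q/∂I = -119.2/I = -0.00283883.
η_I = (∂Q/∂I)·(I/Q) = -0.00283883 × (41989.1/432.416) = -0.276.

-0.276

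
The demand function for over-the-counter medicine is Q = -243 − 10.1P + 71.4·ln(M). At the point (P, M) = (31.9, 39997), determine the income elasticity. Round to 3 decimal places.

At P = 31.9, M = 39997: Q = 191.404.
Holding P constant, ∂Q/∂M = 71.4/M = 0.00178513.
η_M = (∂Q/∂M)·(M/Q) = 0.00178513 × (39997/191.404) = 0.373.

0.373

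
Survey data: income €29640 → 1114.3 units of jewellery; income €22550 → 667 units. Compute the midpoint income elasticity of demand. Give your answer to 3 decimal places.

ΔQ = 667 − 1114.3 = -447.3; midpoint Q̄ = (1114.3 + 667)/2 = 890.65.
ΔI = 22550 − 29640 = -7090; midpoint Ī = (29640 + 22550)/2 = 26095.
η = (ΔQ/Q̄) ÷ (ΔI/Ī) = (-447.3/890.65) ÷ (-7090/26095) = 1.848.

1.848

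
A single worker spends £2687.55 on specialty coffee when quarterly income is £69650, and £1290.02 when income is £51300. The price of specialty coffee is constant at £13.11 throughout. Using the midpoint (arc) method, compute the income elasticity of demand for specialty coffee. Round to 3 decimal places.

2.316

With a constant price, Q₁ = 2687.55/13.11 = 205.000 and Q₂ = 1290.02/13.11 = 98.400 (equivalently, work directly with expenditure since P cancels).
Midpoint %ΔQ = (1290.02 − 2687.55)/1988.79 = -0.70271; midpoint %ΔI = (51300 − 69650)/60475 = -0.30343.
η = -0.70271 / -0.30343 = 2.316.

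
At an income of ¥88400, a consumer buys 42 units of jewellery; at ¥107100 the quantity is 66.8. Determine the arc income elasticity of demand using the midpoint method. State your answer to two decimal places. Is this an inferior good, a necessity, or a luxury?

2.38 (luxury)

ΔQ = 66.8 − 42 = 24.8; midpoint Q̄ = (42 + 66.8)/2 = 54.4.
ΔI = 107100 − 88400 = 18700; midpoint Ī = (88400 + 107100)/2 = 97750.
η = (ΔQ/Q̄) ÷ (ΔI/Ī) = (24.8/54.4) ÷ (18700/97750) = 2.38.
η > 1 ⇒ luxury.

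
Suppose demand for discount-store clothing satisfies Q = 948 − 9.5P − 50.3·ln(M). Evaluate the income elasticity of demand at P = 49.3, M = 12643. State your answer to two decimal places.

At P = 49.3, M = 12643: Q = 4.574.
Holding P constant, ∂Q/∂M = -50.3/M = -0.00397849.
η_M = (∂Q/∂M)·(M/Q) = -0.00397849 × (12643/4.574) = -11.00.

-11.00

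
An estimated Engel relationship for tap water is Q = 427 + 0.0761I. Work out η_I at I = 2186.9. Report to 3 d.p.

0.280

At I = 2186.9: Q = 593.423.
dQ/dI = 0.0761.
η = (dQ/dI)·(I/Q) = 0.0761 × (2186.9/593.423) = 0.280.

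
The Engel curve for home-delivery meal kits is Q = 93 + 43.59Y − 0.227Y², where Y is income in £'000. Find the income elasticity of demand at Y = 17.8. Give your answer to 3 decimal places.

At Y = 17.8: Q = 796.9793.
dQ/dY = 43.59 − 0.454Y = 35.50880.
η = (dQ/dY)·(Y/Q) = 35.50880 × (17.8/796.9793) = 0.793.

0.793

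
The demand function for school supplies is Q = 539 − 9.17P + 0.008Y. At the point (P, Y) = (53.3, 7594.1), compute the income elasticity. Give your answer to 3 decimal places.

At P = 53.3, Y = 7594.1: Q = 110.992.
Holding P constant, ∂Q/∂Y = 0.008.
η_Y = (∂Q/∂Y)·(Y/Q) = 0.008 × (7594.1/110.992) = 0.547.

0.547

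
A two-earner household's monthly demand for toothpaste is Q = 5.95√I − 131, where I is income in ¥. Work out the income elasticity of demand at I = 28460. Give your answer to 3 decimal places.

0.575

At I = 28460: Q = 872.770.
dQ/dI = 5.95/(2√I) = 0.0176348 at this income.
η = (dQ/dI)·(I/Q) = 0.0176348 × (28460/872.770) = 0.575.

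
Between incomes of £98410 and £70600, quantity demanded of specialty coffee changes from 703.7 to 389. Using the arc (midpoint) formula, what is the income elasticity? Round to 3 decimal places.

1.750

ΔQ = 389 − 703.7 = -314.7; midpoint Q̄ = (703.7 + 389)/2 = 546.35.
ΔI = 70600 − 98410 = -27810; midpoint Ī = (98410 + 70600)/2 = 84505.
η = (ΔQ/Q̄) ÷ (ΔI/Ī) = (-314.7/546.35) ÷ (-27810/84505) = 1.750.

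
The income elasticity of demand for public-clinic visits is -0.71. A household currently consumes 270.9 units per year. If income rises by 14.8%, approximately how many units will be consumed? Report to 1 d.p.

%ΔQ ≈ η × %ΔI = -0.71 × 14.8% = -10.508%.
New Q ≈ 270.9 × (1 − 0.10508) = 242.4.

242.4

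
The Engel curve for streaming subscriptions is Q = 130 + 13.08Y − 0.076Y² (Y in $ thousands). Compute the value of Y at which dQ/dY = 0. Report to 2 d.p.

86.05

dQ/dY = 13.08 − 0.152Y.
The good is inferior where dQ/dY < 0. Setting dQ/dY = 0 gives Y = 13.08 / 0.152 = 86.05.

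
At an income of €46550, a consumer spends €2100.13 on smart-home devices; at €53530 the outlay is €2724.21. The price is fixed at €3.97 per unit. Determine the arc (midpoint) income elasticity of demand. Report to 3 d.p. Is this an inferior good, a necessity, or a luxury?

With a constant price, Q₁ = 2100.13/3.97 = 529.000 and Q₂ = 2724.21/3.97 = 686.199 (equivalently, work directly with expenditure since P cancels).
Midpoint %ΔQ = (2724.21 − 2100.13)/2412.17 = 0.25872; midpoint %ΔI = (53530 − 46550)/50040 = 0.13949.
η = 0.25872 / 0.13949 = 1.855.
η > 1 ⇒ luxury.

1.855 (luxury)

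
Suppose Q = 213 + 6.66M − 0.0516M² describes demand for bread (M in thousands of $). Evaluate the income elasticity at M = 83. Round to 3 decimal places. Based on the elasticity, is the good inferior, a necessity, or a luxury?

-0.385 (inferior good)

At M = 83: Q = 410.3076.
dQ/dM = 6.66 − 0.1032M = -1.90560.
η = (dQ/dM)·(M/Q) = -1.90560 × (83/410.3076) = -0.385.
η < 0 ⇒ inferior good.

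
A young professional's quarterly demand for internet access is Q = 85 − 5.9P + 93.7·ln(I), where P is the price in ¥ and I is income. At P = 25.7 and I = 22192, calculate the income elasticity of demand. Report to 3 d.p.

At P = 25.7, I = 22192: Q = 871.072.
Holding P constant, ∂Q/∂I = 93.7/I = 0.00422224.
η_I = (∂Q/∂I)·(I/Q) = 0.00422224 × (22192/871.072) = 0.108.

0.108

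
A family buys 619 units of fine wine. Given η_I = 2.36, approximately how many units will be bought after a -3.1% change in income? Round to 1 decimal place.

573.7

%ΔQ ≈ η × %ΔI = 2.36 × (-3.1%) = -7.316%.
New Q ≈ 619 × (1 − 0.07316) = 573.7.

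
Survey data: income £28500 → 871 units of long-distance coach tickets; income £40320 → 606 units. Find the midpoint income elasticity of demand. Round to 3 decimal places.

-1.045

ΔQ = 606 − 871 = -265; midpoint Q̄ = (871 + 606)/2 = 738.5.
ΔI = 40320 − 28500 = 11820; midpoint Ī = (28500 + 40320)/2 = 34410.
η = (ΔQ/Q̄) ÷ (ΔI/Ī) = (-265/738.5) ÷ (11820/34410) = -1.045.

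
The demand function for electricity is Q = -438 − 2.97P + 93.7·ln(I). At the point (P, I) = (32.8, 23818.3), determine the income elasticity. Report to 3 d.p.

At P = 32.8, I = 23818.3: Q = 408.912.
Holding P constant, ∂Q/∂I = 93.7/I = 0.00393395.
η_I = (∂Q/∂I)·(I/Q) = 0.00393395 × (23818.3/408.912) = 0.229.

0.229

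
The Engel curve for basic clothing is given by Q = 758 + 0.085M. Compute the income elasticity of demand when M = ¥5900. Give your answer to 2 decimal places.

At M = 5900: Q = 1259.500.
dQ/dM = 0.085.
η = (dQ/dM)·(M/Q) = 0.085 × (5900/1259.500) = 0.40.

0.40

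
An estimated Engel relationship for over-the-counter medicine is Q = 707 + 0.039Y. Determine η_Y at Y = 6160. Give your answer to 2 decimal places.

At Y = 6160: Q = 947.240.
dQ/dY = 0.039.
η = (dQ/dY)·(Y/Q) = 0.039 × (6160/947.240) = 0.25.

0.25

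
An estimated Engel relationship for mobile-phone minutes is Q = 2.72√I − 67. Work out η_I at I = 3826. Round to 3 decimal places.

At I = 3826: Q = 101.245.
dQ/dI = 2.72/(2√I) = 0.021987 at this income.
η = (dQ/dI)·(I/Q) = 0.021987 × (3826/101.245) = 0.831.

0.831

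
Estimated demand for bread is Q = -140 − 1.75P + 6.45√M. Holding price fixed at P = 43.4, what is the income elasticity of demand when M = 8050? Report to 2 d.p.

At P = 43.4, M = 8050: Q = 362.756.
Holding P constant, ∂Q/∂M = 6.45/(2√M) = 0.0359444.
η_M = (∂Q/∂M)·(M/Q) = 0.0359444 × (8050/362.756) = 0.80.

0.80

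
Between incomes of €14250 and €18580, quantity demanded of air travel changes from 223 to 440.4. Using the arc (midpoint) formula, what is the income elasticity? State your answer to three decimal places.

ΔQ = 440.4 − 223 = 217.4; midpoint Q̄ = (223 + 440.4)/2 = 331.7.
ΔI = 18580 − 14250 = 4330; midpoint Ī = (14250 + 18580)/2 = 16415.
η = (ΔQ/Q̄) ÷ (ΔI/Ī) = (217.4/331.7) ÷ (4330/16415) = 2.485.

2.485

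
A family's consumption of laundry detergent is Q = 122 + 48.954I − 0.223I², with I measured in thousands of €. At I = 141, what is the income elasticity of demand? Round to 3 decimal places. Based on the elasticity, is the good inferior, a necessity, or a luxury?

At I = 141: Q = 2591.0510.
dQ/dI = 48.954 − 0.446I = -13.93200.
η = (dQ/dI)·(I/Q) = -13.93200 × (141/2591.0510) = -0.758.
η < 0 ⇒ inferior good.

-0.758 (inferior good)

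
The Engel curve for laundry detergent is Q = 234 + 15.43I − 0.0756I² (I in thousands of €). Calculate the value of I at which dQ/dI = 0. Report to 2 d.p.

dQ/dI = 15.43 − 0.1512I.
The good is inferior where dQ/dI < 0. Setting dQ/dI = 0 gives I = 15.43 / 0.1512 = 102.05.

102.05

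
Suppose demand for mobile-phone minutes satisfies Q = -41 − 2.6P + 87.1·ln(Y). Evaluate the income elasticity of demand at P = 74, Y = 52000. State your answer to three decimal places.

At P = 74, Y = 52000: Q = 712.419.
Holding P constant, ∂Q/∂Y = 87.1/Y = 0.001675.
η_Y = (∂Q/∂Y)·(Y/Q) = 0.001675 × (52000/712.419) = 0.122.

0.122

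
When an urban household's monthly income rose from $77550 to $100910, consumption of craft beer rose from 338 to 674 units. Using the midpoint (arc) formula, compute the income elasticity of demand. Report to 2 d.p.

2.54

ΔQ = 674 − 338 = 336; midpoint Q̄ = (338 + 674)/2 = 506.
ΔI = 100910 − 77550 = 23360; midpoint Ī = (77550 + 100910)/2 = 89230.
η = (ΔQ/Q̄) ÷ (ΔI/Ī) = (336/506) ÷ (23360/89230) = 2.54.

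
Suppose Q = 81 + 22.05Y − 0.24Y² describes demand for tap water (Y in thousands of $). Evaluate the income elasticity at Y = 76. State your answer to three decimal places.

At Y = 76: Q = 370.5600.
dQ/dY = 22.05 − 0.48Y = -14.43000.
η = (dQ/dY)·(Y/Q) = -14.43000 × (76/370.5600) = -2.960.

-2.960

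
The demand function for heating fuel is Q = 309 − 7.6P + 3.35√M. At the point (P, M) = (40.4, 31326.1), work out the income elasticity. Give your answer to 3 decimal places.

0.498

At P = 40.4, M = 31326.1: Q = 594.883.
Holding P constant, ∂Q/∂M = 3.35/(2√M) = 0.00946371.
η_M = (∂Q/∂M)·(M/Q) = 0.00946371 × (31326.1/594.883) = 0.498.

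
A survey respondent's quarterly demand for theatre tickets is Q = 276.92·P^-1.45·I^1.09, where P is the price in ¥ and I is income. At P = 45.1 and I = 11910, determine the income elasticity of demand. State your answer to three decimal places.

For a multiplicative demand Q = A·P^α·I^β, the income elasticity is β everywhere.
Here β = 1.09, so η = 1.090.

1.090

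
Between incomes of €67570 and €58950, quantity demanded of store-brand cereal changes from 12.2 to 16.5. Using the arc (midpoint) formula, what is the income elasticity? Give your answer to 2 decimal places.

ΔQ = 16.5 − 12.2 = 4.3; midpoint Q̄ = (12.2 + 16.5)/2 = 14.35.
ΔI = 58950 − 67570 = -8620; midpoint Ī = (67570 + 58950)/2 = 63260.
η = (ΔQ/Q̄) ÷ (ΔI/Ī) = (4.3/14.35) ÷ (-8620/63260) = -2.20.

-2.20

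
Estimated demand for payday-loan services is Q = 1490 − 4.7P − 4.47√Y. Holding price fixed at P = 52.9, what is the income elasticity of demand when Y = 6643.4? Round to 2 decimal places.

-0.21

At P = 52.9, Y = 6643.4: Q = 877.033.
Holding P constant, ∂Q/∂Y = -4.47/(2√Y) = -0.0274209.
η_Y = (∂Q/∂Y)·(Y/Q) = -0.0274209 × (6643.4/877.033) = -0.21.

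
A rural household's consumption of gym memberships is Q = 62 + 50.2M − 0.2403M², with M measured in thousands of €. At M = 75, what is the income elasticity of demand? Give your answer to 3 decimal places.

At M = 75: Q = 2475.3125.
dQ/dM = 50.2 − 0.4806M = 14.15500.
η = (dQ/dM)·(M/Q) = 14.15500 × (75/2475.3125) = 0.429.

0.429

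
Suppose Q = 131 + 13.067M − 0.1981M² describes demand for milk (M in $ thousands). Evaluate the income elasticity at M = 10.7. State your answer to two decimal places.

At M = 10.7: Q = 248.1364.
dQ/dM = 13.067 − 0.3962M = 8.82766.
η = (dQ/dM)·(M/Q) = 8.82766 × (10.7/248.1364) = 0.38.

0.38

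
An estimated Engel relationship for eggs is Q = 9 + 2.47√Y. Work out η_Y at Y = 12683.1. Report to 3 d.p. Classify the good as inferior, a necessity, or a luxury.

0.484 (necessity)

At Y = 12683.1: Q = 287.170.
dQ/dY = 2.47/(2√Y) = 0.0109662 at this income.
η = (dQ/dY)·(Y/Q) = 0.0109662 × (12683.1/287.170) = 0.484.
Since 0 < η < 1, the good is a necessity.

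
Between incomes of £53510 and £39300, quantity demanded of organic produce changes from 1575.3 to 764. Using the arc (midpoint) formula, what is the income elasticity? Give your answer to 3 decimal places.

ΔQ = 764 − 1575.3 = -811.3; midpoint Q̄ = (1575.3 + 764)/2 = 1169.65.
ΔI = 39300 − 53510 = -14210; midpoint Ī = (53510 + 39300)/2 = 46405.
η = (ΔQ/Q̄) ÷ (ΔI/Ī) = (-811.3/1169.65) ÷ (-14210/46405) = 2.265.

2.265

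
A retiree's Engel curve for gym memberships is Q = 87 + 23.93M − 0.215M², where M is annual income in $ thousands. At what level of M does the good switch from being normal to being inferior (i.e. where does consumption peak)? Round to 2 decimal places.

55.65

dQ/dM = 23.93 − 0.43M.
The good is inferior where dQ/dM < 0. Setting dQ/dM = 0 gives M = 23.93 / 0.43 = 55.65.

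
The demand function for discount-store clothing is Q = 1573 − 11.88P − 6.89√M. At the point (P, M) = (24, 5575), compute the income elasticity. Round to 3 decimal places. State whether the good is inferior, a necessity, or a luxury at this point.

At P = 24, M = 5575: Q = 773.432.
Holding P constant, ∂Q/∂M = -6.89/(2√M) = -0.0461389.
η_M = (∂Q/∂M)·(M/Q) = -0.0461389 × (5575/773.432) = -0.333.
Since η < 0, this is an inferior good.

-0.333 (inferior good)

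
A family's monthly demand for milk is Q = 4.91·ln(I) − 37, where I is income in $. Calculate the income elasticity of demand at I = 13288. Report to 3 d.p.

At I = 13288: Q = 9.619.
dQ/dI = 4.91/I = 0.000369506 at this income.
η = (dQ/dI)·(I/Q) = 0.000369506 × (13288/9.619) = 0.510.

0.510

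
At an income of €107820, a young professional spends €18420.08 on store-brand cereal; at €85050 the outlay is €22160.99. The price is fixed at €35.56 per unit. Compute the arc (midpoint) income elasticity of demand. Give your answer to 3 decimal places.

-0.781

With a constant price, Q₁ = 18420.08/35.56 = 518.000 and Q₂ = 22160.99/35.56 = 623.200 (equivalently, work directly with expenditure since P cancels).
Midpoint %ΔQ = (22160.99 − 18420.08)/20290.54 = 0.18437; midpoint %ΔI = (85050 − 107820)/96435 = -0.23612.
η = 0.18437 / -0.23612 = -0.781.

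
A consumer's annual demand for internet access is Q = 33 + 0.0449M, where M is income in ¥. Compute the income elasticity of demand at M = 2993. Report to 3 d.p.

At M = 2993: Q = 167.386.
dQ/dM = 0.0449.
η = (dQ/dM)·(M/Q) = 0.0449 × (2993/167.386) = 0.803.

0.803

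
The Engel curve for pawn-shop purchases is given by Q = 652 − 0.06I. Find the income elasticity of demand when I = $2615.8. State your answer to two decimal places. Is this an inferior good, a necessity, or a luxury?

-0.32 (inferior good)

At I = 2615.8: Q = 495.052.
dQ/dI = −0.06.
η = (dQ/dI)·(I/Q) = -0.06 × (2615.8/495.052) = -0.32.
Since η < 0, the good is an inferior good.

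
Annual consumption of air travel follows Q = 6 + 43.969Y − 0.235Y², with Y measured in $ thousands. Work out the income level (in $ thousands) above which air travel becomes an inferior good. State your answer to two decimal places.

93.55

dQ/dY = 43.969 − 0.47Y.
The good is inferior where dQ/dY < 0. Setting dQ/dY = 0 gives Y = 43.969 / 0.47 = 93.55.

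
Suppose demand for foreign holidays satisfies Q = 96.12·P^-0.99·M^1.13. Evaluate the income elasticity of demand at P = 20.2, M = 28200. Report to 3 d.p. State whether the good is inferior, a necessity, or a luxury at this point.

1.130 (luxury)

For a multiplicative demand Q = A·P^α·M^β, the income elasticity is β everywhere.
Here β = 1.13, so η = 1.130.
Since η > 1, this is a luxury.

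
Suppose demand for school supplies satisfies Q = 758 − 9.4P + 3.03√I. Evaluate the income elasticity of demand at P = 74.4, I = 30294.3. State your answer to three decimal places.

At P = 74.4, I = 30294.3: Q = 586.019.
Holding P constant, ∂Q/∂I = 3.03/(2√I) = 0.00870427.
η_I = (∂Q/∂I)·(I/Q) = 0.00870427 × (30294.3/586.019) = 0.450.

0.450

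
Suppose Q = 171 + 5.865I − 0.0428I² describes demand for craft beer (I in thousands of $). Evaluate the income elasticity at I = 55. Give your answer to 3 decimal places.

At I = 55: Q = 364.1050.
dQ/dI = 5.865 − 0.0856I = 1.15700.
η = (dQ/dI)·(I/Q) = 1.15700 × (55/364.1050) = 0.175.

0.175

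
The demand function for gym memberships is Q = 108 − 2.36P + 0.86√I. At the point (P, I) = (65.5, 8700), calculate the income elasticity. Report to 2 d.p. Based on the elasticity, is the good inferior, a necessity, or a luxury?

At P = 65.5, I = 8700: Q = 33.635.
Holding P constant, ∂Q/∂I = 0.86/(2√I) = 0.00461008.
η_I = (∂Q/∂I)·(I/Q) = 0.00461008 × (8700/33.635) = 1.19.
Since η > 1, this is a luxury.

1.19 (luxury)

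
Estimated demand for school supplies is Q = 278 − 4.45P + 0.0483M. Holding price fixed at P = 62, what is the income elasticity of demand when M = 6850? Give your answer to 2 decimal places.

0.99

At P = 62, M = 6850: Q = 332.955.
Holding P constant, ∂Q/∂M = 0.0483.
η_M = (∂Q/∂M)·(M/Q) = 0.0483 × (6850/332.955) = 0.99.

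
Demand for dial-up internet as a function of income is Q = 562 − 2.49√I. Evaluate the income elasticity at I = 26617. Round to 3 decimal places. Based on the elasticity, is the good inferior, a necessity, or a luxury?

At I = 26617: Q = 155.764.
dQ/dI = -2.49/(2√I) = -0.00763115 at this income.
η = (dQ/dI)·(I/Q) = -0.00763115 × (26617/155.764) = -1.304.
Since η < 0, the good is an inferior good.

-1.304 (inferior good)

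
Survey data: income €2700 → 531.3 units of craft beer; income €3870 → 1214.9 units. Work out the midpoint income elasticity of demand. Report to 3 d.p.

ΔQ = 1214.9 − 531.3 = 683.6; midpoint Q̄ = (531.3 + 1214.9)/2 = 873.1.
ΔI = 3870 − 2700 = 1170; midpoint Ī = (2700 + 3870)/2 = 3285.
η = (ΔQ/Q̄) ÷ (ΔI/Ī) = (683.6/873.1) ÷ (1170/3285) = 2.198.

2.198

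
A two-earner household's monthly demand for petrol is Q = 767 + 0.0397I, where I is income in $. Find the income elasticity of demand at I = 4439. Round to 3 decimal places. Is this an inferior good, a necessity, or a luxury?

0.187 (necessity)

At I = 4439: Q = 943.228.
dQ/dI = 0.0397.
η = (dQ/dI)·(I/Q) = 0.0397 × (4439/943.228) = 0.187.
Since 0 < η < 1, the good is a necessity.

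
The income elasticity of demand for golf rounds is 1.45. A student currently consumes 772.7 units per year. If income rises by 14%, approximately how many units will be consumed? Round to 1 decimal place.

929.6

%ΔQ ≈ η × %ΔI = 1.45 × 14% = 20.3%.
New Q ≈ 772.7 × (1 + 0.203) = 929.6.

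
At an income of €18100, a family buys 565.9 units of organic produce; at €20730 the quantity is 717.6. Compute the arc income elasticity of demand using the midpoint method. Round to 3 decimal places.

1.745

ΔQ = 717.6 − 565.9 = 151.7; midpoint Q̄ = (565.9 + 717.6)/2 = 641.75.
ΔI = 20730 − 18100 = 2630; midpoint Ī = (18100 + 20730)/2 = 19415.
η = (ΔQ/Q̄) ÷ (ΔI/Ī) = (151.7/641.75) ÷ (2630/19415) = 1.745.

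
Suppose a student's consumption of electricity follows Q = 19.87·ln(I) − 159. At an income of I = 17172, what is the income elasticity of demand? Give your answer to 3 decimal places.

0.572

At I = 17172: Q = 34.753.
dQ/dI = 19.87/I = 0.00115712 at this income.
η = (dQ/dI)·(I/Q) = 0.00115712 × (17172/34.753) = 0.572.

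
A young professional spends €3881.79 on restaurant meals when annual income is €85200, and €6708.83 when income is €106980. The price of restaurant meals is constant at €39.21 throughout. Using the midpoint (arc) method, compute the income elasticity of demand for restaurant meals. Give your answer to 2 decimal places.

2.36

With a constant price, Q₁ = 3881.79/39.21 = 99.000 and Q₂ = 6708.83/39.21 = 171.100 (equivalently, work directly with expenditure since P cancels).
Midpoint %ΔQ = (6708.83 − 3881.79)/5295.31 = 0.53388; midpoint %ΔI = (106980 − 85200)/96090 = 0.22666.
η = 0.53388 / 0.22666 = 2.36.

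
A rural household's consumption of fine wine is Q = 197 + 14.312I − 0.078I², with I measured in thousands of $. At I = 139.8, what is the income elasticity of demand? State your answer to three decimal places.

At I = 139.8: Q = 673.3825.
dQ/dI = 14.312 − 0.156I = -7.49680.
η = (dQ/dI)·(I/Q) = -7.49680 × (139.8/673.3825) = -1.556.

-1.556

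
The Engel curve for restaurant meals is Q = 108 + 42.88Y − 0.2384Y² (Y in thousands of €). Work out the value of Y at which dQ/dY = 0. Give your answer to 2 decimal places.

dQ/dY = 42.88 − 0.4768Y.
The good is inferior where dQ/dY < 0. Setting dQ/dY = 0 gives Y = 42.88 / 0.4768 = 89.93.

89.93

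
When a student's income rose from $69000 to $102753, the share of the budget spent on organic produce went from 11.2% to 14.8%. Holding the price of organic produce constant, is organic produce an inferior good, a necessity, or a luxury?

The budget share rises as income rises, so η > 1.

luxury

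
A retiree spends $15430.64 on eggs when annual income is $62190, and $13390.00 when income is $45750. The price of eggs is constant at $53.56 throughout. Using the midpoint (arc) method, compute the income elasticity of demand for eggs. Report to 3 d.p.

0.465

With a constant price, Q₁ = 15430.64/53.56 = 288.100 and Q₂ = 13390.00/53.56 = 250.000 (equivalently, work directly with expenditure since P cancels).
Midpoint %ΔQ = (13390.00 − 15430.64)/14410.32 = -0.14161; midpoint %ΔI = (45750 − 62190)/53970 = -0.30461.
η = -0.14161 / -0.30461 = 0.465.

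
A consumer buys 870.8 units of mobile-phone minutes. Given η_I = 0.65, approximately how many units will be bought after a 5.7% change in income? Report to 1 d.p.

903.1

%ΔQ ≈ η × %ΔI = 0.65 × 5.7% = 3.705%.
New Q ≈ 870.8 × (1 + 0.03705) = 903.1.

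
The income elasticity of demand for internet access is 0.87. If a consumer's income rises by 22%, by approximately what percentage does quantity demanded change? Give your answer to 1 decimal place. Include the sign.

%ΔQ ≈ η × %ΔI = 0.87 × 22% = 19.1%.

19.1%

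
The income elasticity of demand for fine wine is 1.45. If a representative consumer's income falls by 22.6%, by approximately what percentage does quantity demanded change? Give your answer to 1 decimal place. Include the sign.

-32.8%

%ΔQ ≈ η × %ΔI = 1.45 × (-22.6%) = -32.8%.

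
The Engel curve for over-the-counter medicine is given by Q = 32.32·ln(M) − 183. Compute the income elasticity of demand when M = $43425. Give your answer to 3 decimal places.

0.199

At M = 43425: Q = 162.139.
dQ/dM = 32.32/M = 0.000744272 at this income.
η = (dQ/dM)·(M/Q) = 0.000744272 × (43425/162.139) = 0.199.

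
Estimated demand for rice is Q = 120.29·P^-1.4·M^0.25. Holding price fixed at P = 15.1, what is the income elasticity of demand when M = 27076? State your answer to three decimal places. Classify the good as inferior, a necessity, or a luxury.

For a multiplicative demand Q = A·P^α·M^β, the income elasticity is β everywhere.
Here β = 0.25, so η = 0.250.
Since 0 < η < 1, this is a necessity.

0.250 (necessity)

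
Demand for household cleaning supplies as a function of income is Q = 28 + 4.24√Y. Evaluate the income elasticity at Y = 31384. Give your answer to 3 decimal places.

0.482

At Y = 31384: Q = 779.138.
dQ/dY = 4.24/(2√Y) = 0.0119669 at this income.
η = (dQ/dY)·(Y/Q) = 0.0119669 × (31384/779.138) = 0.482.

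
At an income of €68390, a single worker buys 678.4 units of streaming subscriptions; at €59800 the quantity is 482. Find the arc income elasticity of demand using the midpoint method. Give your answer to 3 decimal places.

2.526

ΔQ = 482 − 678.4 = -196.4; midpoint Q̄ = (678.4 + 482)/2 = 580.2.
ΔI = 59800 − 68390 = -8590; midpoint Ī = (68390 + 59800)/2 = 64095.
η = (ΔQ/Q̄) ÷ (ΔI/Ī) = (-196.4/580.2) ÷ (-8590/64095) = 2.526.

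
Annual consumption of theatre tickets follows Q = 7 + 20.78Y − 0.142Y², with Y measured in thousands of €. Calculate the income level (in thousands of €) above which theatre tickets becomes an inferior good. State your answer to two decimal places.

dQ/dY = 20.78 − 0.284Y.
The good is inferior where dQ/dY < 0. Setting dQ/dY = 0 gives Y = 20.78 / 0.284 = 73.17.

73.17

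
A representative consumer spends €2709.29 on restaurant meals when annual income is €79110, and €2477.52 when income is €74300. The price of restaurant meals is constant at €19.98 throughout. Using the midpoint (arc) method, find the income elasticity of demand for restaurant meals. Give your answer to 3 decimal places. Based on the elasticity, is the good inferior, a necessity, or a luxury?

With a constant price, Q₁ = 2709.29/19.98 = 135.600 and Q₂ = 2477.52/19.98 = 124.000 (equivalently, work directly with expenditure since P cancels).
Midpoint %ΔQ = (2477.52 − 2709.29)/2593.40 = -0.08937; midpoint %ΔI = (74300 − 79110)/76705 = -0.06271.
η = -0.08937 / -0.06271 = 1.425.
η > 1 ⇒ luxury.

1.425 (luxury)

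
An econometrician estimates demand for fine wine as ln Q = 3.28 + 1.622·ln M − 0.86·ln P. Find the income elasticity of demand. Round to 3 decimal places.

In a log-linear demand, the coefficient on ln M is the income elasticity.
So η = 1.622.

1.622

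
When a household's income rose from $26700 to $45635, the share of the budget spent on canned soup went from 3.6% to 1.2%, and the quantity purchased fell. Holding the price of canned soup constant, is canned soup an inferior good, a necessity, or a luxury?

inferior good

Quantity demanded falls as income rises, so η < 0.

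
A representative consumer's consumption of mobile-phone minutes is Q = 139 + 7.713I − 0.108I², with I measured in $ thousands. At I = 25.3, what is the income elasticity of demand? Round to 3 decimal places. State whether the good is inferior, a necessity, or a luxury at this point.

At I = 25.3: Q = 265.0092.
dQ/dI = 7.713 − 0.216I = 2.24820.
η = (dQ/dI)·(I/Q) = 2.24820 × (25.3/265.0092) = 0.215.
0 < η < 1 ⇒ necessity.

0.215 (necessity)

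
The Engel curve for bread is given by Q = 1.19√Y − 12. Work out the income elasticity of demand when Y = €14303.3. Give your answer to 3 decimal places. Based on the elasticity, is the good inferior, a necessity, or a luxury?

0.546 (necessity)

At Y = 14303.3: Q = 130.320.
dQ/dY = 1.19/(2√Y) = 0.00497507 at this income.
η = (dQ/dY)·(Y/Q) = 0.00497507 × (14303.3/130.320) = 0.546.
Since 0 < η < 1, the good is a necessity.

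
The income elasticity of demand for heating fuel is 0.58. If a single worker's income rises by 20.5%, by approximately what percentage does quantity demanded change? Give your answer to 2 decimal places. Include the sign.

11.89%

%ΔQ ≈ η × %ΔI = 0.58 × 20.5% = 11.89%.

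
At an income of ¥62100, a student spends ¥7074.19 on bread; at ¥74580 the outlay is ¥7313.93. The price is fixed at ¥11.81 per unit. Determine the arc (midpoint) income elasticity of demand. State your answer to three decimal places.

0.182

With a constant price, Q₁ = 7074.19/11.81 = 599.000 and Q₂ = 7313.93/11.81 = 619.300 (equivalently, work directly with expenditure since P cancels).
Midpoint %ΔQ = (7313.93 − 7074.19)/7194.06 = 0.03332; midpoint %ΔI = (74580 − 62100)/68340 = 0.18262.
η = 0.03332 / 0.18262 = 0.182.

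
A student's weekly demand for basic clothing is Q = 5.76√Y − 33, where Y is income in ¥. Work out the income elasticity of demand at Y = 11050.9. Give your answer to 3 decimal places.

0.529

At Y = 11050.9: Q = 572.510.
dQ/dY = 5.76/(2√Y) = 0.0273964 at this income.
η = (dQ/dY)·(Y/Q) = 0.0273964 × (11050.9/572.510) = 0.529.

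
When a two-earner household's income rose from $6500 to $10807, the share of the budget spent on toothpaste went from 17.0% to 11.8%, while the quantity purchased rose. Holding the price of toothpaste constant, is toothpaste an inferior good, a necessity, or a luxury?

Quantity rises but the budget share falls as income rises, so 0 < η < 1.

necessity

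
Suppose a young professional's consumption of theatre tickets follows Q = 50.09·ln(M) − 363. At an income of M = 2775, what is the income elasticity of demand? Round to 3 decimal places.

1.467

At M = 2775: Q = 34.134.
dQ/dM = 50.09/M = 0.0180505 at this income.
η = (dQ/dM)·(M/Q) = 0.0180505 × (2775/34.134) = 1.467.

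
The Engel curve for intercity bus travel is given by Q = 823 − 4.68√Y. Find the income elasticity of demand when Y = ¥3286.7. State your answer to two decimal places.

-0.24

At Y = 3286.7: Q = 554.697.
dQ/dY = -4.68/(2√Y) = -0.0408165 at this income.
η = (dQ/dY)·(Y/Q) = -0.0408165 × (3286.7/554.697) = -0.24.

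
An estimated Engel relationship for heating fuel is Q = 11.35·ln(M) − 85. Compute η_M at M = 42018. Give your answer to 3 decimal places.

0.317

At M = 42018: Q = 35.830.
dQ/dM = 11.35/M = 0.000270122 at this income.
η = (dQ/dM)·(M/Q) = 0.000270122 × (42018/35.830) = 0.317.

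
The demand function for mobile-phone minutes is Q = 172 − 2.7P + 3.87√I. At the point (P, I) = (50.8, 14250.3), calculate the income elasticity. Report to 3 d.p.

0.465

At P = 50.8, I = 14250.3: Q = 496.820.
Holding P constant, ∂Q/∂I = 3.87/(2√I) = 0.0162095.
η_I = (∂Q/∂I)·(I/Q) = 0.0162095 × (14250.3/496.820) = 0.465.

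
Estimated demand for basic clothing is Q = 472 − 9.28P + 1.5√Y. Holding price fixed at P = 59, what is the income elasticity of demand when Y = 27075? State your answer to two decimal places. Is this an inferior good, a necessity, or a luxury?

At P = 59, Y = 27075: Q = 171.297.
Holding P constant, ∂Q/∂Y = 1.5/(2√Y) = 0.00455803.
η_Y = (∂Q/∂Y)·(Y/Q) = 0.00455803 × (27075/171.297) = 0.72.
Since 0 < η < 1, this is a necessity.

0.72 (necessity)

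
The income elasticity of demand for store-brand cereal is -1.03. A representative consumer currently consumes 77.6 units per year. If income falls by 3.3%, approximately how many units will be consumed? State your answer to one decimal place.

%ΔQ ≈ η × %ΔI = -1.03 × (-3.3%) = 3.399%.
New Q ≈ 77.6 × (1 + 0.03399) = 80.2.

80.2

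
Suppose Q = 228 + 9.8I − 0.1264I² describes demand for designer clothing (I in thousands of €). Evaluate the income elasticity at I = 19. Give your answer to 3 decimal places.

0.258

At I = 19: Q = 368.5696.
dQ/dI = 9.8 − 0.2528I = 4.99680.
η = (dQ/dI)·(I/Q) = 4.99680 × (19/368.5696) = 0.258.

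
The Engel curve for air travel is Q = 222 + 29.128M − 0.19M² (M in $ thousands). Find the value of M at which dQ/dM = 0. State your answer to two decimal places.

76.65

dQ/dM = 29.128 − 0.38M.
The good is inferior where dQ/dM < 0. Setting dQ/dM = 0 gives M = 29.128 / 0.38 = 76.65.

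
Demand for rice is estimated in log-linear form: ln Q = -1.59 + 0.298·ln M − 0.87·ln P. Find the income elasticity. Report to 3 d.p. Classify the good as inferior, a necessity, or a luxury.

In a log-linear demand, the coefficient on ln M is the income elasticity.
So η = 0.298.
0 < η < 1 ⇒ necessity.

0.298 (necessity)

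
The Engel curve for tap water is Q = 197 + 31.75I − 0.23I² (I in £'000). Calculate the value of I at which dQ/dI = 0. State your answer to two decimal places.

dQ/dI = 31.75 − 0.46I.
The good is inferior where dQ/dI < 0. Setting dQ/dI = 0 gives I = 31.75 / 0.46 = 69.02.

69.02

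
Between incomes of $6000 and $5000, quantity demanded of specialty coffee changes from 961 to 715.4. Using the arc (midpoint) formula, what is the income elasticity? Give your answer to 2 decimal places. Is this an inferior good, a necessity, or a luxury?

ΔQ = 715.4 − 961 = -245.6; midpoint Q̄ = (961 + 715.4)/2 = 838.2.
ΔI = 5000 − 6000 = -1000; midpoint Ī = (6000 + 5000)/2 = 5500.
η = (ΔQ/Q̄) ÷ (ΔI/Ī) = (-245.6/838.2) ÷ (-1000/5500) = 1.61.
η > 1 ⇒ luxury.

1.61 (luxury)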